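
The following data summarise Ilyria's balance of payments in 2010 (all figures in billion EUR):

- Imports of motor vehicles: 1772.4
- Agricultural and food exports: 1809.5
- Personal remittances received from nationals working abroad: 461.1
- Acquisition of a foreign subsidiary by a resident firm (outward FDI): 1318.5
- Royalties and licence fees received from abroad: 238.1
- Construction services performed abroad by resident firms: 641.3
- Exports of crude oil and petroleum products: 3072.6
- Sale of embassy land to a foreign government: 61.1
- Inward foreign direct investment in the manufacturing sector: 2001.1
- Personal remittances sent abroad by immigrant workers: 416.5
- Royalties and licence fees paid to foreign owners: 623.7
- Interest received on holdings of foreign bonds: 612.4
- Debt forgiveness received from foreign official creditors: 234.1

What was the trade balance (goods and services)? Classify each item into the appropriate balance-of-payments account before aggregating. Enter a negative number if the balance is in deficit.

3365.4

Goods: 1809.5 - 1772.4 + 3072.6 = 3109.7
Services: -623.7 + 238.1 + 641.3 = 255.7
Trade balance = 3109.7 + 255.7 = 3365.4
(Excluded from the trade balance — secondary income: personal remittances received from nationals working abroad 461.1, personal remittances sent abroad by immigrant workers 416.5; financial account: acquisition of a foreign subsidiary by a resident firm (outward FDI) 1318.5, inward foreign direct investment in the manufacturing sector 2001.1; capital account: sale of embassy land to a foreign government 61.1, debt forgiveness received from foreign official creditors 234.1; primary income: interest received on holdings of foreign bonds 612.4.)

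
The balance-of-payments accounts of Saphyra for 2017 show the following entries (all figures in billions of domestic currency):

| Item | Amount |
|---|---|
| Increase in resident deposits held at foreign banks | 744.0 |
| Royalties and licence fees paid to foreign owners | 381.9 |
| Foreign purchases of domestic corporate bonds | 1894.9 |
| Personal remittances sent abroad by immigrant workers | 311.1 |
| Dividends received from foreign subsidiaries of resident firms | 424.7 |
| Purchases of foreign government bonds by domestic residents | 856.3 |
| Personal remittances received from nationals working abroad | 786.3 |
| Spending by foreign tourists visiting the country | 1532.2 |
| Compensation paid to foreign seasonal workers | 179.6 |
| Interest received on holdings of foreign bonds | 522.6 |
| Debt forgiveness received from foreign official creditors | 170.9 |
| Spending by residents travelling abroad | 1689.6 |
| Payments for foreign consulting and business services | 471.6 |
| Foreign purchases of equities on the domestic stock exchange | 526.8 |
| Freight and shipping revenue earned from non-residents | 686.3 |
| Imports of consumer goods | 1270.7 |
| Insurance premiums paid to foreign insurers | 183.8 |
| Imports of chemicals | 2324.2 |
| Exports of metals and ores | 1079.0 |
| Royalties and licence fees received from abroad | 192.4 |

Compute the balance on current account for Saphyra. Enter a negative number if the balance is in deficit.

Goods: -1270.7 + 1079.0 - 2324.2 = -2515.9
Services: -1689.6 - 471.6 + 686.3 - 183.8 + 192.4 - 381.9 + 1532.2 = -316.0
Primary income: 424.7 + 522.6 - 179.6 = 767.7
Secondary income: -311.1 + 786.3 = 475.2
Current account = (-2515.9) + (-316.0) + 767.7 + 475.2 = -1589.0
(Excluded from the current account — financial account: increase in resident deposits held at foreign banks 744.0, foreign purchases of domestic corporate bonds 1894.9, purchases of foreign government bonds by domestic residents 856.3, foreign purchases of equities on the domestic stock exchange 526.8; capital account: debt forgiveness received from foreign official creditors 170.9.)

-1589.0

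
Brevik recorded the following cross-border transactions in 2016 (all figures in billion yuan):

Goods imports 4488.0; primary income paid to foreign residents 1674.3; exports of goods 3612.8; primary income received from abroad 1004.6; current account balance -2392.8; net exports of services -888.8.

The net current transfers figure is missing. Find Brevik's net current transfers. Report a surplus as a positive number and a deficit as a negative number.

Current account = goods balance + services balance + net primary income + net secondary income
Sum of the known components = -2433.7
Net current transfers = CA - (known components) = -2392.8 - (-2433.7) = 40.9

40.9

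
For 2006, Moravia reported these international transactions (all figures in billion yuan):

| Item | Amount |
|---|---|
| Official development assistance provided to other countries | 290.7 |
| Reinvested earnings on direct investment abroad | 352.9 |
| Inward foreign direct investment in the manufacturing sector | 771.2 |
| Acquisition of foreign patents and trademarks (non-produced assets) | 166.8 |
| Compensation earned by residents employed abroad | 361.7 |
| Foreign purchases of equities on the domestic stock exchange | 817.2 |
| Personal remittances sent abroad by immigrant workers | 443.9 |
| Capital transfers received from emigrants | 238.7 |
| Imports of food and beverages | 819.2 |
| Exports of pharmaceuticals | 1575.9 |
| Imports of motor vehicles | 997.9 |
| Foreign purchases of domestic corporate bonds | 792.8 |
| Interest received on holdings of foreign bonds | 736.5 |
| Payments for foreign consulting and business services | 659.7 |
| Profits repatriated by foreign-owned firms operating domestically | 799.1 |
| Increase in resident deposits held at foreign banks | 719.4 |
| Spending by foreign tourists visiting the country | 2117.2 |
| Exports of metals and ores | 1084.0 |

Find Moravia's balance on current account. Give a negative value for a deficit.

Goods: -819.2 - 997.9 + 1575.9 + 1084.0 = 842.8
Services: -659.7 + 2117.2 = 1457.5
Primary income: 361.7 - 799.1 + 736.5 + 352.9 = 652.0
Secondary income: -443.9 - 290.7 = -734.6
Current account = 842.8 + 1457.5 + 652.0 + (-734.6) = 2217.7
(Excluded from the current account — financial account: inward foreign direct investment in the manufacturing sector 771.2, foreign purchases of equities on the domestic stock exchange 817.2, foreign purchases of domestic corporate bonds 792.8, increase in resident deposits held at foreign banks 719.4; capital account: acquisition of foreign patents and trademarks (non-produced assets) 166.8, capital transfers received from emigrants 238.7.)

2217.7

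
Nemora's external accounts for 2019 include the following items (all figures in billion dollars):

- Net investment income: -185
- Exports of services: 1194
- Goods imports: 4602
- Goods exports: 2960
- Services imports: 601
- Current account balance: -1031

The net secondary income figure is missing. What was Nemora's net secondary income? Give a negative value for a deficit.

203

Current account = goods balance + services balance + net primary income + net secondary income
Sum of the known components = -1234
Net secondary income = CA - (known components) = -1031 - (-1234) = 203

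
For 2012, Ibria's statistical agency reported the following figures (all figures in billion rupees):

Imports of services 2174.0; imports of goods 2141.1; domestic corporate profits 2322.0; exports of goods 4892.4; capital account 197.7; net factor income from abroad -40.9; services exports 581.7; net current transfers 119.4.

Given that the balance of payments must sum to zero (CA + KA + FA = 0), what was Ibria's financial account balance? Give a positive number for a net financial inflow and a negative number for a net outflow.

Goods balance = 4892.4 - 2141.1 = 2751.3
Services balance = 581.7 - 2174.0 = -1592.3
Trade balance (goods + services) = 2751.3 + (-1592.3) = 1159.0
Net primary income = -40.9
Net secondary income = 119.4
Current account = 1159.0 + (-40.9) + 119.4 = 1237.5
Financial account = -(1237.5 + 197.7) = -1435.2

-1435.2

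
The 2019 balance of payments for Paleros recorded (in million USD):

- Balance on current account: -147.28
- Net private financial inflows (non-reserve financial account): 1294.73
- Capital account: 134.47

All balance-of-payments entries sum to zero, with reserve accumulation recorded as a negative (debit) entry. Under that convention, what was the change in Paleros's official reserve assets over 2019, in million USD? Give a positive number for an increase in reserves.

1281.92

Official reserve transactions balance = -((-147.28) + 134.47 + 1294.73) = -1281.92
An accumulation of reserves is recorded as a debit (negative entry), so the change in the stock of reserves is the negative of that balance.
Change in official reserves = -(-1281.92) = 1281.92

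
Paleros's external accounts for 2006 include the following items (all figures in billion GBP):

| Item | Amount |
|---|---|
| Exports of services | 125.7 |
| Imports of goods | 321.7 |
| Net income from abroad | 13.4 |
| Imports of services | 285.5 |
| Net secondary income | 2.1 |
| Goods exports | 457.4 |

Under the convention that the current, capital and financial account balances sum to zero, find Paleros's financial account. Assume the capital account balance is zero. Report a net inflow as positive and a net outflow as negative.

Goods balance = 457.4 - 321.7 = 135.7
Services balance = 125.7 - 285.5 = -159.8
Trade balance (goods + services) = 135.7 + (-159.8) = -24.1
Net primary income = 13.4
Net secondary income = 2.1
Current account = -24.1 + 13.4 + 2.1 = -8.6
Financial account = -(-8.6) = 8.6

8.6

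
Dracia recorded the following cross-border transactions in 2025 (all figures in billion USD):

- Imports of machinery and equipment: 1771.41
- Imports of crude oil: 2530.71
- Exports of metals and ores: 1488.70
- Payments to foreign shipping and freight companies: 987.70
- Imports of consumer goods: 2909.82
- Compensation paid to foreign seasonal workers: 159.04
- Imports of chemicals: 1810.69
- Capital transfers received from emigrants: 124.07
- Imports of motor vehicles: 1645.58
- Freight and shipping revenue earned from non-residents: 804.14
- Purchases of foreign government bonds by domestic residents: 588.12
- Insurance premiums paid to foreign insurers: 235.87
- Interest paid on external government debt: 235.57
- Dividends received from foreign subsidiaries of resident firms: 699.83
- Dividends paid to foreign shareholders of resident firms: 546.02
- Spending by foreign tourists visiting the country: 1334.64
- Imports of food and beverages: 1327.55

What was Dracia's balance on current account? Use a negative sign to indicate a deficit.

Goods: -1327.55 - 1645.58 - 1810.69 - 2530.71 - 1771.41 + 1488.70 - 2909.82 = -10507.06
Services: -987.70 + 804.14 + 1334.64 - 235.87 = 915.21
Primary income: -235.57 - 159.04 + 699.83 - 546.02 = -240.80
Current account = (-10507.06) + 915.21 + (-240.80) = -9832.65
(Excluded from the current account — capital account: capital transfers received from emigrants 124.07; financial account: purchases of foreign government bonds by domestic residents 588.12.)

-9832.65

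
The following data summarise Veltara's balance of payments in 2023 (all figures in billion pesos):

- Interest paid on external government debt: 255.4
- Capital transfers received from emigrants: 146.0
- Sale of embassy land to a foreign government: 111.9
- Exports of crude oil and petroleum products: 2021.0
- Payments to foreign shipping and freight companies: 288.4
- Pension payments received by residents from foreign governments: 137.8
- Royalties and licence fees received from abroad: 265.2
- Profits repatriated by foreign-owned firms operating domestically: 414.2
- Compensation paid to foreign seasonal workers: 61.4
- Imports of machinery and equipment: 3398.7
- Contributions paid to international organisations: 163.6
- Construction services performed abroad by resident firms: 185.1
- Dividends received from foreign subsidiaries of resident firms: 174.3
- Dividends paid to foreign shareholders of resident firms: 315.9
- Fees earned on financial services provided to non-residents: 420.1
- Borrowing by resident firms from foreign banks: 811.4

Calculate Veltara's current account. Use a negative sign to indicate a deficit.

Goods: 2021.0 - 3398.7 = -1377.7
Services: 265.2 + 185.1 + 420.1 - 288.4 = 582.0
Primary income: -414.2 - 61.4 - 255.4 + 174.3 - 315.9 = -872.6
Secondary income: 137.8 - 163.6 = -25.8
Current account = (-1377.7) + 582.0 + (-872.6) + (-25.8) = -1694.1
(Excluded from the current account — capital account: capital transfers received from emigrants 146.0, sale of embassy land to a foreign government 111.9; financial account: borrowing by resident firms from foreign banks 811.4.)

-1694.1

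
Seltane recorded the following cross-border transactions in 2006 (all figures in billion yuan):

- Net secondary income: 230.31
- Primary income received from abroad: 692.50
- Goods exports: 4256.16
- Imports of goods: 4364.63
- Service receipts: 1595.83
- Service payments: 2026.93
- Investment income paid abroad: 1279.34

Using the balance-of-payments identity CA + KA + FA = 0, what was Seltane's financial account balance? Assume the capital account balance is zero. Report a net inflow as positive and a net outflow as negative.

Goods balance = 4256.16 - 4364.63 = -108.47
Services balance = 1595.83 - 2026.93 = -431.10
Trade balance (goods + services) = -108.47 + (-431.10) = -539.57
Net primary income = 692.50 - 1279.34 = -586.84
Net secondary income = 230.31
Current account = -539.57 + (-586.84) + 230.31 = -896.10
Financial account = -(-896.10) = 896.10

896.10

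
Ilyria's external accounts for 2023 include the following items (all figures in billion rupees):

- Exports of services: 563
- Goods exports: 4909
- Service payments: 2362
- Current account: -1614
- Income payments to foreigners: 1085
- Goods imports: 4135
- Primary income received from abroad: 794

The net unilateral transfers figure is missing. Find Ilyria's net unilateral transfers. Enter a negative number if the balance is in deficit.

-298

Current account = goods balance + services balance + net primary income + net secondary income
Sum of the known components = -1316
Net unilateral transfers = CA - (known components) = -1614 - (-1316) = -298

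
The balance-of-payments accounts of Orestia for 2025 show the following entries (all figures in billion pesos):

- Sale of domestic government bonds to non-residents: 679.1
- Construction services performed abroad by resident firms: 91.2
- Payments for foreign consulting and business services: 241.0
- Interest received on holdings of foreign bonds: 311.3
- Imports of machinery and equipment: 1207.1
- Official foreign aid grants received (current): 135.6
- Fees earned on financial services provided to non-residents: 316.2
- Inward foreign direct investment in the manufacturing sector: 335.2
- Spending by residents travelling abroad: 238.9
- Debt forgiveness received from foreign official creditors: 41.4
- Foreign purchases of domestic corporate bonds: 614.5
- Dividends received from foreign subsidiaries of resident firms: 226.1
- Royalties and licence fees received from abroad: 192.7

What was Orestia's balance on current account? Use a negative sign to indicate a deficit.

Goods: -1207.1
Services: -241.0 - 238.9 + 316.2 + 192.7 + 91.2 = 120.2
Primary income: 311.3 + 226.1 = 537.4
Secondary income: 135.6
Current account = (-1207.1) + 120.2 + 537.4 + 135.6 = -413.9
(Excluded from the current account — financial account: sale of domestic government bonds to non-residents 679.1, inward foreign direct investment in the manufacturing sector 335.2, foreign purchases of domestic corporate bonds 614.5; capital account: debt forgiveness received from foreign official creditors 41.4.)

-413.9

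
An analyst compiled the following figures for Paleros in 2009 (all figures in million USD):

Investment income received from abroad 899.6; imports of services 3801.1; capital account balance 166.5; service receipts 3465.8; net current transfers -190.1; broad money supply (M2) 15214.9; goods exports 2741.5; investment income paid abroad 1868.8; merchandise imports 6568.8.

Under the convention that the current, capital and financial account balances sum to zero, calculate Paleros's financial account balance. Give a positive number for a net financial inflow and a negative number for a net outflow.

5155.4

Goods balance = 2741.5 - 6568.8 = -3827.3
Services balance = 3465.8 - 3801.1 = -335.3
Trade balance (goods + services) = -3827.3 + (-335.3) = -4162.6
Net primary income = 899.6 - 1868.8 = -969.2
Net secondary income = -190.1
Current account = -4162.6 + (-969.2) + (-190.1) = -5321.9
Financial account = -(-5321.9 + 166.5) = 5155.4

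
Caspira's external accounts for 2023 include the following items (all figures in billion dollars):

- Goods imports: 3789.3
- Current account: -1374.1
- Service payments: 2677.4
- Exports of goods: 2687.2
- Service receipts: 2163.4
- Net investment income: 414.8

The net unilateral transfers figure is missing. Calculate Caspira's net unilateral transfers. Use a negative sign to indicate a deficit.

-172.8

Current account = goods balance + services balance + net primary income + net secondary income
Sum of the known components = -1201.3
Net unilateral transfers = CA - (known components) = -1374.1 - (-1201.3) = -172.8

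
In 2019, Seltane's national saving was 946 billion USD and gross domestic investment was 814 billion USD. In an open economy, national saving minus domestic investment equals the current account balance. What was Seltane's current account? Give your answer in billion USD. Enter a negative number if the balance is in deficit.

132

CA = S - I = 946 - 814 = 132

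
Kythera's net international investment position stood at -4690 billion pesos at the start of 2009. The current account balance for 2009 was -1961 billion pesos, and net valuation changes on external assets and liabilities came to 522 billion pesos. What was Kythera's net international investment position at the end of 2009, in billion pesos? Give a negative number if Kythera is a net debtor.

Change in NIIP = current account + net valuation change = -1961 + 522 = -1439
End-of-year NIIP = -4690 + (-1439) = -6129

-6129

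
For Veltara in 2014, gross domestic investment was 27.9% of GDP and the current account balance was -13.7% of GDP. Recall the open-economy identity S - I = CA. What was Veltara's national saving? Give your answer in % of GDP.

S - I = CA (net lending to the rest of the world).
S = I + CA = 27.9 + (-13.7) = 14.2

14.2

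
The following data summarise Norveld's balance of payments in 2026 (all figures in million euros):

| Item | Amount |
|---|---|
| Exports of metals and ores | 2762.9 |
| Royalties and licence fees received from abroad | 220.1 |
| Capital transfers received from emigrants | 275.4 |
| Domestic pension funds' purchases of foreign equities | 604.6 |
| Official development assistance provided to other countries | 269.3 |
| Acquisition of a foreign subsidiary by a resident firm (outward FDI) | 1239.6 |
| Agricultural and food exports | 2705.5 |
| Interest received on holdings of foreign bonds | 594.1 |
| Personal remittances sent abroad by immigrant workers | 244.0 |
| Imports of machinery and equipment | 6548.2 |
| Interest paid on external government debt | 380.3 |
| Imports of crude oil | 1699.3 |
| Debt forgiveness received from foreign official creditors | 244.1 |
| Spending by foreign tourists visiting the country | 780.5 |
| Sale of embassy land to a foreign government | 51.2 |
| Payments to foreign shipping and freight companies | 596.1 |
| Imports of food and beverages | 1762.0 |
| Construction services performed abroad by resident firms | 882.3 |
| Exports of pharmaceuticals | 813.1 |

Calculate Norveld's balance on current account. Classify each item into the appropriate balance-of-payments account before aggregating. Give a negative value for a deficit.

Goods: 813.1 - 6548.2 - 1762.0 + 2705.5 - 1699.3 + 2762.9 = -3728.0
Services: 882.3 + 220.1 - 596.1 + 780.5 = 1286.8
Primary income: -380.3 + 594.1 = 213.8
Secondary income: -244.0 - 269.3 = -513.3
Current account = (-3728.0) + 1286.8 + 213.8 + (-513.3) = -2740.7
(Excluded from the current account — capital account: capital transfers received from emigrants 275.4, debt forgiveness received from foreign official creditors 244.1, sale of embassy land to a foreign government 51.2; financial account: domestic pension funds' purchases of foreign equities 604.6, acquisition of a foreign subsidiary by a resident firm (outward FDI) 1239.6.)

-2740.7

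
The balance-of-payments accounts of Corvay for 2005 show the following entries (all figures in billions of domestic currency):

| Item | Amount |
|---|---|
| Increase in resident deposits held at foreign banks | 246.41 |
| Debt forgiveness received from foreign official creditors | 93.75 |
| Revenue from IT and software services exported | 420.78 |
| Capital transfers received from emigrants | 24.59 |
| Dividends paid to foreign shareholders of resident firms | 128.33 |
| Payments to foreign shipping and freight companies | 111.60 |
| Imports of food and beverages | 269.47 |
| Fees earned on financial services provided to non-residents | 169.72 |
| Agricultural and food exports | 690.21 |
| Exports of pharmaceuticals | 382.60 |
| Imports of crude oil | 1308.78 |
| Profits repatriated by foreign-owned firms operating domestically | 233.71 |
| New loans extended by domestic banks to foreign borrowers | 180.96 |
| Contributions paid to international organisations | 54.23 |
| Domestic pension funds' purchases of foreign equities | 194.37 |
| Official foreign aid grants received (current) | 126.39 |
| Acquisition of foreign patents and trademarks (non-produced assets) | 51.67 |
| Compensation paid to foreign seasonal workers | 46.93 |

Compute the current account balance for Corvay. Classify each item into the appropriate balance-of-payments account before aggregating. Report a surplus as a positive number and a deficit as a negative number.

Goods: 382.60 - 1308.78 + 690.21 - 269.47 = -505.44
Services: 169.72 - 111.60 + 420.78 = 478.90
Primary income: -128.33 - 233.71 - 46.93 = -408.97
Secondary income: 126.39 - 54.23 = 72.16
Current account = (-505.44) + 478.90 + (-408.97) + 72.16 = -363.35
(Excluded from the current account — financial account: increase in resident deposits held at foreign banks 246.41, new loans extended by domestic banks to foreign borrowers 180.96, domestic pension funds' purchases of foreign equities 194.37; capital account: debt forgiveness received from foreign official creditors 93.75, capital transfers received from emigrants 24.59, acquisition of foreign patents and trademarks (non-produced assets) 51.67.)

-363.35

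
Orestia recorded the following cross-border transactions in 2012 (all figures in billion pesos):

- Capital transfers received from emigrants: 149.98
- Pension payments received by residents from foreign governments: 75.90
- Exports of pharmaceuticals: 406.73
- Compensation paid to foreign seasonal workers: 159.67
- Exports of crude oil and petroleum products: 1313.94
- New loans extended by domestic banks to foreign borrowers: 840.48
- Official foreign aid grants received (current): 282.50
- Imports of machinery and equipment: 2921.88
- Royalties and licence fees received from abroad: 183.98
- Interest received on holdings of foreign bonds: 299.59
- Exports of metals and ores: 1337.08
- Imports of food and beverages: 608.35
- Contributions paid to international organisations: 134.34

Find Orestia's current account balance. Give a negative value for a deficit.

75.48

Goods: -2921.88 + 406.73 - 608.35 + 1313.94 + 1337.08 = -472.48
Services: 183.98
Primary income: 299.59 - 159.67 = 139.92
Secondary income: -134.34 + 75.90 + 282.50 = 224.06
Current account = (-472.48) + 183.98 + 139.92 + 224.06 = 75.48
(Excluded from the current account — capital account: capital transfers received from emigrants 149.98; financial account: new loans extended by domestic banks to foreign borrowers 840.48.)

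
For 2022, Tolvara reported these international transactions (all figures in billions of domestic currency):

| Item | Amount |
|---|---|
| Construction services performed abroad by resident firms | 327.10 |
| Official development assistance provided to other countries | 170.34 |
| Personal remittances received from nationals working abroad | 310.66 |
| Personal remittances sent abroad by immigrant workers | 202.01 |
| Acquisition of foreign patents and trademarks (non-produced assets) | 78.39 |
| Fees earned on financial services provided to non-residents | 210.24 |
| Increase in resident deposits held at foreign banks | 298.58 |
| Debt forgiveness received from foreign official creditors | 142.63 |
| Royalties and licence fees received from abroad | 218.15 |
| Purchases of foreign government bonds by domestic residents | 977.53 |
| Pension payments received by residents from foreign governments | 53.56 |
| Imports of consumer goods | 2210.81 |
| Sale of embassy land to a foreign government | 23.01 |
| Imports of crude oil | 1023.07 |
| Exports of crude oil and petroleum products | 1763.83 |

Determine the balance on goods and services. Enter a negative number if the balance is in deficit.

-714.56

Goods: -1023.07 + 1763.83 - 2210.81 = -1470.05
Services: 218.15 + 210.24 + 327.10 = 755.49
Trade balance = -1470.05 + 755.49 = -714.56
(Excluded from the trade balance — secondary income: official development assistance provided to other countries 170.34, personal remittances received from nationals working abroad 310.66, personal remittances sent abroad by immigrant workers 202.01, pension payments received by residents from foreign governments 53.56; capital account: acquisition of foreign patents and trademarks (non-produced assets) 78.39, debt forgiveness received from foreign official creditors 142.63, sale of embassy land to a foreign government 23.01; financial account: increase in resident deposits held at foreign banks 298.58, purchases of foreign government bonds by domestic residents 977.53.)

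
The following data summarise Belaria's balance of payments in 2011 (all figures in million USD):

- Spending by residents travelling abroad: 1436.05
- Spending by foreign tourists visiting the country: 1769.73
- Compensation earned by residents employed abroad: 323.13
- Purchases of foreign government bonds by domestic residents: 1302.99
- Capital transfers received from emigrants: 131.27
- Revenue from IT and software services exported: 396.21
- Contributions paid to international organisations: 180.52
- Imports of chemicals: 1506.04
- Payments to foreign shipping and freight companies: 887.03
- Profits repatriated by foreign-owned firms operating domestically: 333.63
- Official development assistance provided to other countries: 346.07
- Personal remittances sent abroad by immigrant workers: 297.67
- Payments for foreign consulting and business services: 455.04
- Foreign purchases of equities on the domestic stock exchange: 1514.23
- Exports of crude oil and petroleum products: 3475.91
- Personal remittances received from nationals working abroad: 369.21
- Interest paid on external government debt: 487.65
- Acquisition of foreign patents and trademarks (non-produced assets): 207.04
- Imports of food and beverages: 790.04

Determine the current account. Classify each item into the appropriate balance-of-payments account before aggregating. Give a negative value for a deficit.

Goods: -790.04 + 3475.91 - 1506.04 = 1179.83
Services: -455.04 + 1769.73 + 396.21 - 887.03 - 1436.05 = -612.18
Primary income: -333.63 + 323.13 - 487.65 = -498.15
Secondary income: 369.21 - 180.52 - 297.67 - 346.07 = -455.05
Current account = 1179.83 + (-612.18) + (-498.15) + (-455.05) = -385.55
(Excluded from the current account — financial account: purchases of foreign government bonds by domestic residents 1302.99, foreign purchases of equities on the domestic stock exchange 1514.23; capital account: capital transfers received from emigrants 131.27, acquisition of foreign patents and trademarks (non-produced assets) 207.04.)

-385.55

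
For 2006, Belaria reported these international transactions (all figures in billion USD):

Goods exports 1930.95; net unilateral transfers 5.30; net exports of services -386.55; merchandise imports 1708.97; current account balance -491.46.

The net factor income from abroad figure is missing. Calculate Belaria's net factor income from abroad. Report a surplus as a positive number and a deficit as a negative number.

Current account = goods balance + services balance + net primary income + net secondary income
Sum of the known components = -159.27
Net factor income from abroad = CA - (known components) = -491.46 - (-159.27) = -332.19

-332.19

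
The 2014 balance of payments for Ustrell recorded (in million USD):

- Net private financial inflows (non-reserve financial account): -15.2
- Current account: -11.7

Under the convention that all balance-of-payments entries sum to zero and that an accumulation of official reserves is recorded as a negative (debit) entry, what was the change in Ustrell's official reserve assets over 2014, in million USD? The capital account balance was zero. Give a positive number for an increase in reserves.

-26.9

Official reserve transactions balance = -((-11.7) + (-15.2)) = 26.9
An accumulation of reserves is recorded as a debit (negative entry), so the change in the stock of reserves is the negative of that balance.
Change in official reserves = -(26.9) = -26.9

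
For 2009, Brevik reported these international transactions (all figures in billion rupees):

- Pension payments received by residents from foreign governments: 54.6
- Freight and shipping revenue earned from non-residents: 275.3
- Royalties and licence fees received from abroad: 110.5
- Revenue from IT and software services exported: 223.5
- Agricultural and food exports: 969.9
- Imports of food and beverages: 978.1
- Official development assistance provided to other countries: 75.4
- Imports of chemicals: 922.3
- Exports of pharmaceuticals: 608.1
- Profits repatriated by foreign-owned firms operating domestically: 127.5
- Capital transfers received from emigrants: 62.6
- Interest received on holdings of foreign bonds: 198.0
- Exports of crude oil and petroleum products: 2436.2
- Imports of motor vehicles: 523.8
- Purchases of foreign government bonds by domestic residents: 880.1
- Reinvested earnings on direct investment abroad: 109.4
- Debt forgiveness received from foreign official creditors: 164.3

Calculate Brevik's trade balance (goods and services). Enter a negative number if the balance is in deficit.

Goods: 608.1 - 978.1 + 969.9 - 922.3 - 523.8 + 2436.2 = 1590.0
Services: 110.5 + 275.3 + 223.5 = 609.3
Trade balance = 1590.0 + 609.3 = 2199.3
(Excluded from the trade balance — secondary income: pension payments received by residents from foreign governments 54.6, official development assistance provided to other countries 75.4; primary income: profits repatriated by foreign-owned firms operating domestically 127.5, interest received on holdings of foreign bonds 198.0, reinvested earnings on direct investment abroad 109.4; capital account: capital transfers received from emigrants 62.6, debt forgiveness received from foreign official creditors 164.3; financial account: purchases of foreign government bonds by domestic residents 880.1.)

2199.3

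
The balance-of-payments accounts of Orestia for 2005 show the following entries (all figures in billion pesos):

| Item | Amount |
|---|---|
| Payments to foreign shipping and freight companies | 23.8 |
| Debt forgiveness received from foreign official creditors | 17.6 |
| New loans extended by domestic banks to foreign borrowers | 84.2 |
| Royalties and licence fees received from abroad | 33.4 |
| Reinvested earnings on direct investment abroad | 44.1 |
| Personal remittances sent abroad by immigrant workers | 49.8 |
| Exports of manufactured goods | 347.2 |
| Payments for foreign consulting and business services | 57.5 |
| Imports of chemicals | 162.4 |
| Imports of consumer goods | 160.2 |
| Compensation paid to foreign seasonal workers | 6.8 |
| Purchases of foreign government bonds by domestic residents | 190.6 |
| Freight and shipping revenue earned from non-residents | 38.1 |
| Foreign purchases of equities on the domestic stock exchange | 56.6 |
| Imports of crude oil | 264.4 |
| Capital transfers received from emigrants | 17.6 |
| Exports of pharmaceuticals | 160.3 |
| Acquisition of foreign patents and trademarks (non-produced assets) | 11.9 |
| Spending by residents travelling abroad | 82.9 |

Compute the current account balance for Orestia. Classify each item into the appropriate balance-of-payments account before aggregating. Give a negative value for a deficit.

-184.7

Goods: -160.2 - 264.4 + 347.2 + 160.3 - 162.4 = -79.5
Services: 38.1 - 23.8 - 57.5 - 82.9 + 33.4 = -92.7
Primary income: 44.1 - 6.8 = 37.3
Secondary income: -49.8
Current account = (-79.5) + (-92.7) + 37.3 + (-49.8) = -184.7
(Excluded from the current account — capital account: debt forgiveness received from foreign official creditors 17.6, capital transfers received from emigrants 17.6, acquisition of foreign patents and trademarks (non-produced assets) 11.9; financial account: new loans extended by domestic banks to foreign borrowers 84.2, purchases of foreign government bonds by domestic residents 190.6, foreign purchases of equities on the domestic stock exchange 56.6.)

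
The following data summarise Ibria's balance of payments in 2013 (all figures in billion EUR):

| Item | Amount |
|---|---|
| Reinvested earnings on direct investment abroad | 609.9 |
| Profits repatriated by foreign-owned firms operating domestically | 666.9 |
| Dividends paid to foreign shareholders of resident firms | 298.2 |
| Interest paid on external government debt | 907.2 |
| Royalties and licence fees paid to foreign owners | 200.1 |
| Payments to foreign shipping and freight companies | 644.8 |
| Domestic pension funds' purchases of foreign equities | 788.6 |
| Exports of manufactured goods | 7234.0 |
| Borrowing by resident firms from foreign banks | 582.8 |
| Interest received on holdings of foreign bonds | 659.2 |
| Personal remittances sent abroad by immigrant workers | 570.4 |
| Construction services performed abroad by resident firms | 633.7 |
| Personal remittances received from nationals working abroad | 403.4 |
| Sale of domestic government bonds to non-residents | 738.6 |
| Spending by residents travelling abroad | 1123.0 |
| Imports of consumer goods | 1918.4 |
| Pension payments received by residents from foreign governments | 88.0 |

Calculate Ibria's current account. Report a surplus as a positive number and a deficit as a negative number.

3299.2

Goods: -1918.4 + 7234.0 = 5315.6
Services: 633.7 - 200.1 - 1123.0 - 644.8 = -1334.2
Primary income: -666.9 - 907.2 + 659.2 + 609.9 - 298.2 = -603.2
Secondary income: 403.4 + 88.0 - 570.4 = -79.0
Current account = 5315.6 + (-1334.2) + (-603.2) + (-79.0) = 3299.2
(Excluded from the current account — financial account: domestic pension funds' purchases of foreign equities 788.6, borrowing by resident firms from foreign banks 582.8, sale of domestic government bonds to non-residents 738.6.)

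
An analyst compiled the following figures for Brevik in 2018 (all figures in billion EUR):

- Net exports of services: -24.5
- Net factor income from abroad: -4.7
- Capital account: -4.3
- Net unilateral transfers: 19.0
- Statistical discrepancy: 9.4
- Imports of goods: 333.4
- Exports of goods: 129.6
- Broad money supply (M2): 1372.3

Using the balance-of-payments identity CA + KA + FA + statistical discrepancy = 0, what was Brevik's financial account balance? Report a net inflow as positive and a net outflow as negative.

Goods balance = 129.6 - 333.4 = -203.8
Services balance = -24.5
Trade balance (goods + services) = -203.8 + (-24.5) = -228.3
Net primary income = -4.7
Net secondary income = 19.0
Current account = -228.3 + (-4.7) + 19.0 = -214.0
Financial account = -(-214.0 + (-4.3) + 9.4) = 208.9

208.9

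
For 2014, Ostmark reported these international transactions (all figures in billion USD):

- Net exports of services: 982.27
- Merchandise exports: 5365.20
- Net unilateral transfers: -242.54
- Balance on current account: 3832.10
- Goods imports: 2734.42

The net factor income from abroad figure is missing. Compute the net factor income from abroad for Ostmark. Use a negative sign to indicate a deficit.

461.59

Current account = goods balance + services balance + net primary income + net secondary income
Sum of the known components = 3370.51
Net factor income from abroad = CA - (known components) = 3832.10 - 3370.51 = 461.59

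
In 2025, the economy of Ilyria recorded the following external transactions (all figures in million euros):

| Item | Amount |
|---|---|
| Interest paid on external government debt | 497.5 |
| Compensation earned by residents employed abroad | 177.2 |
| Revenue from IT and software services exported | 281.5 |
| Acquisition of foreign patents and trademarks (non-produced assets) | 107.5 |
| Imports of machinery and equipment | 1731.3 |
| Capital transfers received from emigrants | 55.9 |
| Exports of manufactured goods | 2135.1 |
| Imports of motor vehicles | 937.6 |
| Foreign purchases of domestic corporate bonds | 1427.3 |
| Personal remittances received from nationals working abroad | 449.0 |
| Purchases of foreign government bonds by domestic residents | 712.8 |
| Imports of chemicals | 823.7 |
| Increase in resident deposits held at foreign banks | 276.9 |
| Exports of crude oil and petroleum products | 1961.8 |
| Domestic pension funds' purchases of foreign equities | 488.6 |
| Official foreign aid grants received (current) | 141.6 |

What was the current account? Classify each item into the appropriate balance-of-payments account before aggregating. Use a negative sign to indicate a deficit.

1156.1

Goods: -1731.3 + 2135.1 + 1961.8 - 823.7 - 937.6 = 604.3
Services: 281.5
Primary income: 177.2 - 497.5 = -320.3
Secondary income: 449.0 + 141.6 = 590.6
Current account = 604.3 + 281.5 + (-320.3) + 590.6 = 1156.1
(Excluded from the current account — capital account: acquisition of foreign patents and trademarks (non-produced assets) 107.5, capital transfers received from emigrants 55.9; financial account: foreign purchases of domestic corporate bonds 1427.3, purchases of foreign government bonds by domestic residents 712.8, increase in resident deposits held at foreign banks 276.9, domestic pension funds' purchases of foreign equities 488.6.)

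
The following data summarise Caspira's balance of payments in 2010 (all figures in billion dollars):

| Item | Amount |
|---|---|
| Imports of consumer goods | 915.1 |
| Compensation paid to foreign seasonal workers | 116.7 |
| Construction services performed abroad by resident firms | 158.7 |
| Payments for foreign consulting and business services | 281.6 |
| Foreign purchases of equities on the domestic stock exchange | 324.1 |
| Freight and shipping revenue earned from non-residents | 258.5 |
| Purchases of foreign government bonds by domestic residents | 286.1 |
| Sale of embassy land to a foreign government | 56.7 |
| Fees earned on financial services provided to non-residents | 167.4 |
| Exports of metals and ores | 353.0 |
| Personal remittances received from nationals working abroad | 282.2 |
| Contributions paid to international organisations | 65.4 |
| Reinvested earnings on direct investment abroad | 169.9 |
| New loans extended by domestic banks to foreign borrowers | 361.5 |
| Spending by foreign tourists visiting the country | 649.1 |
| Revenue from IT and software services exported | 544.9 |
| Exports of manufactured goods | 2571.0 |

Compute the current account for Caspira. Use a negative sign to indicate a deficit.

Goods: -915.1 + 353.0 + 2571.0 = 2008.9
Services: 158.7 + 649.1 + 167.4 + 544.9 - 281.6 + 258.5 = 1497.0
Primary income: -116.7 + 169.9 = 53.2
Secondary income: 282.2 - 65.4 = 216.8
Current account = 2008.9 + 1497.0 + 53.2 + 216.8 = 3775.9
(Excluded from the current account — financial account: foreign purchases of equities on the domestic stock exchange 324.1, purchases of foreign government bonds by domestic residents 286.1, new loans extended by domestic banks to foreign borrowers 361.5; capital account: sale of embassy land to a foreign government 56.7.)

3775.9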